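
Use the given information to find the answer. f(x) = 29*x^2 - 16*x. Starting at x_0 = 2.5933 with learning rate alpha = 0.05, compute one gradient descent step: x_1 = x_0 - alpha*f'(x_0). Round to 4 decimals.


We compute the gradient at x_0 and apply the update.
f'(x) = 58*x - 16
f'(2.5933) = 58*2.5933 - 16 = 134.4114
x_1 = 2.5933 - 0.05*134.4114 = -4.1273


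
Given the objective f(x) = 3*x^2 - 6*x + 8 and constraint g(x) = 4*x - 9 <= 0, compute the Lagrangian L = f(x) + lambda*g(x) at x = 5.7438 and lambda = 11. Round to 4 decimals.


Step 1: Evaluate f(x).
f(5.7438) = 3*5.7438^2 - 6*5.7438 + 8 = 72.5109
Step 2: Evaluate g(x).
g(5.7438) = 4*5.7438 - 9 = 13.9752
Step 3: Compute Lagrangian.
L = 72.5109 + 11*13.9752 = 226.2381


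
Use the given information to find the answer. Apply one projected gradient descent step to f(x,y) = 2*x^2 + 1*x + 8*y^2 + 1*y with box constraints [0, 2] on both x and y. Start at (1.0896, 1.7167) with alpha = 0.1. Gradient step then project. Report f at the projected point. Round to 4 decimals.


Step 1: Compute gradient at (1.0896, 1.7167).
grad_x = 2*2*1.0896 + 1 = 5.3584
grad_y = 2*8*1.7167 + 1 = 28.4672
Step 2: Gradient step.
x_raw = 1.0896 - 0.1*5.3584 = 0.5538
y_raw = 1.7167 - 0.1*28.4672 = -1.13
Step 3: Project onto [0, 2].
x_proj = clip(0.5538) = 0.5538
y_proj = clip(-1.13) = 0.0
Step 4: Evaluate f.
f(0.5538, 0.0) = 1.1671


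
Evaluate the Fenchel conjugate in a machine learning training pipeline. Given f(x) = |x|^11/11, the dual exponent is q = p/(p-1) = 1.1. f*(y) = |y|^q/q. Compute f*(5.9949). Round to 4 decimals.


The conjugate exponent q satisfies 1/p + 1/q = 1.
p = 11, so q = 11/(11 - 1) = 1.1
|y|^q = 5.9949^1.1 = 7.1707
f*(5.9949) = 7.1707 / 1.1 = 6.5188


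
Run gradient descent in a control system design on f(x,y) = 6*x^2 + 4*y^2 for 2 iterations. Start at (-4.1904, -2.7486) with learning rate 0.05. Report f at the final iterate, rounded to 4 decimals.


Gradient descent on f(x,y) = 6*x^2 + 4*y^2.
Starting point: (-4.1904, -2.7486), alpha = 0.05
Step 1: grad_x = 2*6*-4.1904 = -50.2848, grad_y = 2*4*-2.7486 = -21.9888
  x_1 = -4.1904 - 0.05*-50.2848 = -1.6762
  y_1 = -2.7486 - 0.05*-21.9888 = -1.6492
Step 2: grad_x = 2*6*-1.6762 = -20.1139, grad_y = 2*4*-1.6492 = -13.1933
  x_2 = -1.6762 - 0.05*-20.1139 = -0.6705
  y_2 = -1.6492 - 0.05*-13.1933 = -0.9895
f(-0.6705, -0.9895) = 6*(-0.6705)^2 + 4*(-0.9895)^2 = 6.6135


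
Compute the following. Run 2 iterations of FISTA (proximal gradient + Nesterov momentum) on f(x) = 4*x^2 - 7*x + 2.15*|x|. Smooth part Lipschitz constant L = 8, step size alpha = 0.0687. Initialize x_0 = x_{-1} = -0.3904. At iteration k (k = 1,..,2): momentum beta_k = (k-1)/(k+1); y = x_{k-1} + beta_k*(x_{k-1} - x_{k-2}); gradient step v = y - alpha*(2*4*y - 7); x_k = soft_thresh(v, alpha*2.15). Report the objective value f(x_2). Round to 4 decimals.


FISTA on f(x) = 4*x^2 - 7*x + 2.15*|x|
L = 8, alpha = 0.0687
Iteration 1: beta = 0.0, y = -0.3904 + 0.0*(-0.3904 + 0.3904) = -0.3904
  grad(y) = -10.1232, v = y - alpha*grad = 0.3051
  prox(v) = soft_thresh(0.3051, 0.1477) = 0.1574
Iteration 2: beta = 0.3333, y = 0.1574 + 0.3333*(0.1574 + 0.3904) = 0.3399
  grad(y) = -4.2804, v = y - alpha*grad = 0.634
  prox(v) = soft_thresh(0.634, 0.1477) = 0.4863
f(x_2) = 4*0.4863^2 - 7*0.4863 + 2.15*|0.4863| = -1.4126


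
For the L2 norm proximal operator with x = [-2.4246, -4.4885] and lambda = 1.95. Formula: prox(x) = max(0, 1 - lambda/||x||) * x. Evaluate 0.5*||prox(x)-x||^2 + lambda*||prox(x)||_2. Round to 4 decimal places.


Step 1: Compute ||x||.
||x|| = 5.1015
Step 2: Compute scaling factor.
scale = max(0, 1 - 1.95/5.1015) = 0.6178
Step 3: prox(x) = [-1.4978, -2.7728]
||prox(x)|| = 3.1515
Step 4: Proximal objective.
0.5*||prox-x||^2 = 1.9013
lambda*||prox|| = 6.1454
Total = 8.0467


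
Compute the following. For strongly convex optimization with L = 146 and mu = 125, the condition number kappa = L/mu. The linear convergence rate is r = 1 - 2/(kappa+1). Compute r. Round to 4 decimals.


Step 1: Compute the condition number.
kappa = L/mu = 146/125 = 1.168
Step 2: Compute the convergence rate.
r = 1 - 2/(kappa + 1) = 1 - 2*mu/(L + mu) = (L - mu)/(L + mu) = 21/271 = 0.0775


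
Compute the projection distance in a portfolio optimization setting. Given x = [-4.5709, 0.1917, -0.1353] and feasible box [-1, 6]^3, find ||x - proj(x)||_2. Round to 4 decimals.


Project each component onto [-1, 6].
clip(-4.5709) = -1.0, clip(0.1917) = 0.1917, clip(-0.1353) = -0.1353
Projection = [-1.0, 0.1917, -0.1353]
Squared diffs: [12.7513, 0.0, 0.0]
Distance = sqrt(12.7513) = 3.5709


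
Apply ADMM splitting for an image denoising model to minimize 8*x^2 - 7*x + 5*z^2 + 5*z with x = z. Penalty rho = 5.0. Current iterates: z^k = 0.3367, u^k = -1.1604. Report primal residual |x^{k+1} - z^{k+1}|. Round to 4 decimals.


ADMM iteration with rho = 5.0, z^k = 0.3367, u^k = -1.1604
Step 1: x-update.
Minimize 8*x^2 - 7*x + (5.0/2)*(x - 0.3367 - 1.1604)^2
FOC: (2*8 + 5.0)*x = 7 + 5.0*(0.3367 + 1.1604)
x^{k+1} = 0.6898
Step 2: z-update.
Minimize 5*z^2 + 5*z + (5.0/2)*(0.6898 - z - 1.1604)^2
FOC: (2*5 + 5.0)*z = -5 + 5.0*(0.6898 - 1.1604)
z^{k+1} = -0.4902
Step 3: u-update.
u^{k+1} = -1.1604 + 0.6898 + 0.4902 = 0.0196
Step 4: Primal residual = |0.6898 + 0.4902| = 1.18


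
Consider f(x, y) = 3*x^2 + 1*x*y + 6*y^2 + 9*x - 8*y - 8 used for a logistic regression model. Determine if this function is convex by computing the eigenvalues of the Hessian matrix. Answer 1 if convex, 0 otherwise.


The Hessian of f(x,y) = 3*x^2 + 1*x*y + 6*y^2 + 9*x - 8*y - 8 is:
H = [[6, 1], [1, 12]]
Trace = 6 + 12 = 18
Determinant = 6*12 - (1)^2 = 71
Discriminant = (18)^2 - 4*71 = 40.0
Eigenvalues: lambda_1 = 5.8377, lambda_2 = 12.1623
The function is convex.

1


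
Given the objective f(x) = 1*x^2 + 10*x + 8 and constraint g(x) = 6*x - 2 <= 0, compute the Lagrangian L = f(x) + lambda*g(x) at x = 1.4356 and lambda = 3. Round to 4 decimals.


Step 1: Evaluate f(x).
f(1.4356) = 1*1.4356^2 + 10*1.4356 + 8 = 24.4169
Step 2: Evaluate g(x).
g(1.4356) = 6*1.4356 - 2 = 6.6136
Step 3: Compute Lagrangian.
L = 24.4169 + 3*6.6136 = 44.2577


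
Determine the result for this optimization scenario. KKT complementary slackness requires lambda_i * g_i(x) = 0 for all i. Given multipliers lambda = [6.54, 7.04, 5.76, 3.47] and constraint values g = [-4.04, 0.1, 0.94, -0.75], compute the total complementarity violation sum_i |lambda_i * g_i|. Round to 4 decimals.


KKT complementary slackness check:
lambda_1 * g_1 = 6.54 * -4.04 = -26.4216
lambda_2 * g_2 = 7.04 * 0.1 = 0.704
lambda_3 * g_3 = 5.76 * 0.94 = 5.4144
lambda_4 * g_4 = 3.47 * -0.75 = -2.6025
Total violation = 26.4216 + 0.704 + 5.4144 + 2.6025 = 35.1425


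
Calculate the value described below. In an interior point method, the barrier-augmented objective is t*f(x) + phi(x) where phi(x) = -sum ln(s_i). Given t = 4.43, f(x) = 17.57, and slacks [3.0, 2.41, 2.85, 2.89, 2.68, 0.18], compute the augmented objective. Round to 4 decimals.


Step 1: Compute log-barrier.
ln values: [1.0986, 0.8796, 1.0473, 1.0613, 0.9858, -1.7148]
phi = -(1.0986 + 0.8796 + 1.0473 + 1.0613 + 0.9858 - 1.7148) = -3.3578
Step 2: Compute augmented objective.
t*f(x) = 4.43*17.57 = 77.8351
Total = 77.8351 - 3.3578 = 74.4773


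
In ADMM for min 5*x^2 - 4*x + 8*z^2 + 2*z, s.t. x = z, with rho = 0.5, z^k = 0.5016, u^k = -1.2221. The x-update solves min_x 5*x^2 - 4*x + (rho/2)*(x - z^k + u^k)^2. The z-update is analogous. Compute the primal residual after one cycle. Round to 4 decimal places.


ADMM iteration with rho = 0.5, z^k = 0.5016, u^k = -1.2221
Step 1: x-update.
Minimize 5*x^2 - 4*x + (0.5/2)*(x - 0.5016 - 1.2221)^2
FOC: (2*5 + 0.5)*x = 4 + 0.5*(0.5016 + 1.2221)
x^{k+1} = 0.463
Step 2: z-update.
Minimize 8*z^2 + 2*z + (0.5/2)*(0.463 - z - 1.2221)^2
FOC: (2*8 + 0.5)*z = -2 + 0.5*(0.463 - 1.2221)
z^{k+1} = -0.1442
Step 3: u-update.
u^{k+1} = -1.2221 + 0.463 + 0.1442 = -0.6149
Step 4: Primal residual = |0.463 + 0.1442| = 0.6072


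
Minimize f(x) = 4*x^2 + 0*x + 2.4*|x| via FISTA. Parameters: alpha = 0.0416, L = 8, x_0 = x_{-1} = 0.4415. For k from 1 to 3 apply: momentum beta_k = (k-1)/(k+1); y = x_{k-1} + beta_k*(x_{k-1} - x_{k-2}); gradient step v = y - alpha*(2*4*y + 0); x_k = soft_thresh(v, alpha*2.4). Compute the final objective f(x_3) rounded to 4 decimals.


FISTA on f(x) = 4*x^2 + 0*x + 2.4*|x|
L = 8, alpha = 0.0416
Iteration 1: beta = 0.0, y = 0.4415 + 0.0*(0.4415 - 0.4415) = 0.4415
  grad(y) = 3.532, v = y - alpha*grad = 0.2946
  prox(v) = soft_thresh(0.2946, 0.0998) = 0.1947
Iteration 2: beta = 0.3333, y = 0.1947 + 0.3333*(0.1947 - 0.4415) = 0.1125
  grad(y) = 0.8998, v = y - alpha*grad = 0.075
  prox(v) = soft_thresh(0.075, 0.0998) = 0.0
Iteration 3: beta = 0.5, y = 0.0 + 0.5*(0.0 - 0.1947) = -0.0974
  grad(y) = -0.7789, v = y - alpha*grad = -0.065
  prox(v) = soft_thresh(-0.065, 0.0998) = 0.0
f(x_3) = 4*0.0^2 + 0*0.0 + 2.4*|0.0| = 0.0


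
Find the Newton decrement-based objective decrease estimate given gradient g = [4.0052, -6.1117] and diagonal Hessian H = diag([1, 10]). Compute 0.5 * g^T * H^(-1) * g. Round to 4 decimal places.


Step 1: H is diagonal, so H^(-1) * g = [4.0052, -0.6112].
Step 2: g^T H^(-1) g = sum_i g_i^2 / H_ii
  = (4.0052)^2/1 + (-6.1117)^2/10
  = 16.0416 + 3.7353 = 19.7769
Step 3: Objective decrease = 0.5 * g^T H^(-1) g = 9.8885


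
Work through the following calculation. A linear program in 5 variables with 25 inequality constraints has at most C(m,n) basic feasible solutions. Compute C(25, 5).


Each vertex corresponds to some choice of n active constraints out of m, so the number of vertices is at most C(m, n) = m! / (n!(m-n)!).
m = 25, n = 5
Numerator: 25 * 24 * 23 * 22 * 21
Denominator: 5! = 120
C(25, 5) = 53130


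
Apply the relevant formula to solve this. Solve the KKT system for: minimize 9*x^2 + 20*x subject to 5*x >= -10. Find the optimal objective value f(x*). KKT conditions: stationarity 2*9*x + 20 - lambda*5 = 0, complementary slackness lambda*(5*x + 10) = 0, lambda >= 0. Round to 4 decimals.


Step 1: Try lambda = 0 (constraint inactive).
Stationarity: 2*9*x + 20 = 0
x* = -20/(2*9) = -10/9 = -1.1111 (rounded; the exact value -10/9 is used below)
Check constraint: 5*-1.1111 = -5.5555 >= -10 -- satisfied.
Step 2: Compute optimal value.
f(x*) = 9*(-10/9)^2 + 20*(-10/9) = -11.1111


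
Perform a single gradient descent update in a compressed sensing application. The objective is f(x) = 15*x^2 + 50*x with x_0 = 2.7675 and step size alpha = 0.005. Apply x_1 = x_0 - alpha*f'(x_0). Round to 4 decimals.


We compute the gradient at x_0 and apply the update.
f'(x) = 30*x + 50
f'(2.7675) = 30*2.7675 + 50 = 133.025
x_1 = 2.7675 - 0.005*133.025 = 2.1024


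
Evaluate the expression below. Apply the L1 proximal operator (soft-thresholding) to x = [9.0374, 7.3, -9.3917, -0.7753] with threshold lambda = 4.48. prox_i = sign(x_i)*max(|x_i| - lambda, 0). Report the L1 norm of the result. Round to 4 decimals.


Soft-thresholding with lambda = 4.48:
prox(9.0374) = sign(9.0374)*max(|9.0374| - 4.48, 0) = 4.5574
prox(7.3) = sign(7.3)*max(|7.3| - 4.48, 0) = 2.82
prox(-9.3917) = sign(-9.3917)*max(|-9.3917| - 4.48, 0) = -4.9117
prox(-0.7753) = sign(-0.7753)*max(|-0.7753| - 4.48, 0) = 0.0
prox(x) = [4.5574, 2.82, -4.9117, 0.0]
||prox(x)||_1 = 4.5574 + 2.82 + 4.9117 + 0.0 = 12.2891


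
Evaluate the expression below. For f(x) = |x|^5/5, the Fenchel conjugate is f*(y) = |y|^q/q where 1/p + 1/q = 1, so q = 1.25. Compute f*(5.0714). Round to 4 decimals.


The conjugate exponent q satisfies 1/p + 1/q = 1.
p = 5, so q = 5/(5 - 1) = 1.25
|y|^q = 5.0714^1.25 = 7.6104
f*(5.0714) = 7.6104 / 1.25 = 6.0884


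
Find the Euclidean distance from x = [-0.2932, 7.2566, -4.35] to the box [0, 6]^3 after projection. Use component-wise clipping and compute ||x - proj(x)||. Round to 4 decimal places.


Project each component onto [0, 6].
clip(-0.2932) = 0.0, clip(7.2566) = 6.0, clip(-4.35) = 0.0
Projection = [0.0, 6.0, 0.0]
Squared diffs: [0.086, 1.579, 18.9225]
Distance = sqrt(20.5875) = 4.5373


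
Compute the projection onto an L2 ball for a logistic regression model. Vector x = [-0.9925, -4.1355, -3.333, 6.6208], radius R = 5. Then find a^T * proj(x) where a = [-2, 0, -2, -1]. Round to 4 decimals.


Step 1: Compute ||x|| (intermediates to 6 decimals).
||x|| = sqrt((-0.9925)^2 + (-4.1355)^2 + (-3.333)^2 + 6.6208^2) = 8.545835
Step 2: Project.
Since ||x|| > R, scale = R/||x|| = 5/8.545835 = 0.58508, proj(x) = scale * x
proj(x) = [-0.580692, -2.419598, -1.950072, 3.873698]
Step 3: Dot product.
a^T * proj(x) = -2*(-0.580692) + 0*(-2.419598) - 2*(-1.950072) - 1*3.873698 = 1.1878


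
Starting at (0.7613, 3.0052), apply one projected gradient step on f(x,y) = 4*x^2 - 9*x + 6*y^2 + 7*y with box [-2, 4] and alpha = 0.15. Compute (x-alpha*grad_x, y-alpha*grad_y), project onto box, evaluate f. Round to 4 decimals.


Step 1: Compute gradient at (0.7613, 3.0052).
grad_x = 2*4*0.7613 - 9 = -2.9096
grad_y = 2*6*3.0052 + 7 = 43.0624
Step 2: Gradient step.
x_raw = 0.7613 - 0.15*-2.9096 = 1.1977
y_raw = 3.0052 - 0.15*43.0624 = -3.4542
Step 3: Project onto [-2, 4].
x_proj = clip(1.1977) = 1.1977
y_proj = clip(-3.4542) = -2.0
Step 4: Evaluate f.
f(1.1977, -2.0) = 4.9587


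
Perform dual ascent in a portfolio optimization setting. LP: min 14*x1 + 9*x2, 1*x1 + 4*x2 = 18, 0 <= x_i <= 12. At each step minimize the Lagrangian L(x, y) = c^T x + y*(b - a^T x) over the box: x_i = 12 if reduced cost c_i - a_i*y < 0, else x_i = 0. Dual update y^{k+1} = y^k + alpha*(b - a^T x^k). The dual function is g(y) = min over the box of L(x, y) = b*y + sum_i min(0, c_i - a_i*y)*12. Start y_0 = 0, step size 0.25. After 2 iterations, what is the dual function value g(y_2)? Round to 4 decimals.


Dual ascent for LP: min 14*x1 + 9*x2, 1*x1 + 4*x2 = 18, 0 <= x_i <= 12
Step 1: y^k = 0.0, reduced costs: (14.0, 9.0)
  x^k = (0.0, 0.0), subgradient = b - a^T x = 18.0
  y^{k+1} = 0.0 + 0.25*18.0 = 4.5
Step 2: y^k = 4.5, reduced costs: (9.5, -9.0)
  x^k = (0.0, 12.0), subgradient = b - a^T x = -30.0
  y^{k+1} = 4.5 + 0.25*-30.0 = -3.0
Dual objective at y_2 = -3.0: reduced costs (17.0, 21.0), box minimizer x = (0.0, 0.0)
g(y_2) = b*y + (c1 - a1*y)*x1 + (c2 - a2*y)*x2 = 18*(-3.0) + 17.0*0.0 + 21.0*0.0 = -54.0 + 0.0 + 0.0 = -54.0


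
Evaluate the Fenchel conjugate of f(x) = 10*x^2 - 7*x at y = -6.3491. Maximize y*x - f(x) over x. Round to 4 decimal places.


f*(y) = sup_x {y*x - a*x^2 - b*x} = sup_x {(y-b)*x - a*x^2}
FOC: (y - b) - 2a*x = 0 => x* = (y - b)/(2a)
x* = (-6.3491 + 7)/(2*10) = 0.0325
f*(-6.3491) = (y-b)^2/(4a) = (-6.3491 + 7)^2/(4*10)
= 0.4237/40 = 0.0106


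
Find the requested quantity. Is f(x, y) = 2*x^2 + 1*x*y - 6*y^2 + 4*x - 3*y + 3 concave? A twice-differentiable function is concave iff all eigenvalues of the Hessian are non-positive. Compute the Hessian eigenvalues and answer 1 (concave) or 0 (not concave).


The Hessian of f(x,y) = 2*x^2 + 1*x*y - 6*y^2 + 4*x - 3*y + 3 is:
H = [[4, 1], [1, -12]]
Trace = 4 - 12 = -8
Determinant = 4*-12 - (1)^2 = -49
Discriminant = (-8)^2 - 4*-49 = 260.0
Eigenvalues: lambda_1 = -12.0623, lambda_2 = 4.0623
The function is not concave.

0


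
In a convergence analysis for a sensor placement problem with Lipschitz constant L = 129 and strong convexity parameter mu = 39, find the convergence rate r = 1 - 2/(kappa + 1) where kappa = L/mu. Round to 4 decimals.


Step 1: Compute the condition number.
kappa = L/mu = 129/39 = 3.3077
Step 2: Compute the convergence rate.
r = 1 - 2/(kappa + 1) = 1 - 2*mu/(L + mu) = (L - mu)/(L + mu) = 90/168 = 0.5357


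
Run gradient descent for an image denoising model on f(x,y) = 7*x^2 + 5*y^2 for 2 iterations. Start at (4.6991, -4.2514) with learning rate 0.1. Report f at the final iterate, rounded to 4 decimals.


Gradient descent on f(x,y) = 7*x^2 + 5*y^2.
Starting point: (4.6991, -4.2514), alpha = 0.1
Step 1: grad_x = 2*7*4.6991 = 65.7874, grad_y = 2*5*-4.2514 = -42.514
  x_1 = 4.6991 - 0.1*65.7874 = -1.8796
  y_1 = -4.2514 - 0.1*-42.514 = 0.0
Step 2: grad_x = 2*7*-1.8796 = -26.315, grad_y = 2*5*0.0 = 0.0
  x_2 = -1.8796 - 0.1*-26.315 = 0.7519
  y_2 = 0.0 - 0.1*0.0 = 0.0
f(0.7519, 0.0) = 7*0.7519^2 + 5*0.0^2 = 3.957


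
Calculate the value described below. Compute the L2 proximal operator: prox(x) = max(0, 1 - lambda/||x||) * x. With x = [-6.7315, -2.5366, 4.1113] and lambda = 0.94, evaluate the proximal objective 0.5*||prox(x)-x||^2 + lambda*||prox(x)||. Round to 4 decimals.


Step 1: Compute ||x||.
||x|| = 8.2855
Step 2: Compute scaling factor.
scale = max(0, 1 - 0.94/8.2855) = 0.8865
Step 3: prox(x) = [-5.9678, -2.2488, 3.6449]
||prox(x)|| = 7.3455
Step 4: Proximal objective.
0.5*||prox-x||^2 = 0.4418
lambda*||prox|| = 6.9048
Total = 7.3466


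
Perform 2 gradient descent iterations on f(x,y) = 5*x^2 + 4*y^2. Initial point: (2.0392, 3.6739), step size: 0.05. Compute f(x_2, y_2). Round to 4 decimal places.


Gradient descent on f(x,y) = 5*x^2 + 4*y^2.
Starting point: (2.0392, 3.6739), alpha = 0.05
Step 1: grad_x = 2*5*2.0392 = 20.392, grad_y = 2*4*3.6739 = 29.3912
  x_1 = 2.0392 - 0.05*20.392 = 1.0196
  y_1 = 3.6739 - 0.05*29.3912 = 2.2043
Step 2: grad_x = 2*5*1.0196 = 10.196, grad_y = 2*4*2.2043 = 17.6347
  x_2 = 1.0196 - 0.05*10.196 = 0.5098
  y_2 = 2.2043 - 0.05*17.6347 = 1.3226
f(0.5098, 1.3226) = 5*0.5098^2 + 4*1.3226^2 = 8.2966


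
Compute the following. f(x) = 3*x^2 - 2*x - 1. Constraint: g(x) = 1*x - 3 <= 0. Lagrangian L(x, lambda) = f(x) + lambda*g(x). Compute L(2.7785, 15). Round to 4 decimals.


Step 1: Evaluate f(x).
f(2.7785) = 3*2.7785^2 - 2*2.7785 - 1 = 16.6032
Step 2: Evaluate g(x).
g(2.7785) = 1*2.7785 - 3 = -0.2215
Step 3: Compute Lagrangian.
L = 16.6032 + 15*-0.2215 = 13.2807


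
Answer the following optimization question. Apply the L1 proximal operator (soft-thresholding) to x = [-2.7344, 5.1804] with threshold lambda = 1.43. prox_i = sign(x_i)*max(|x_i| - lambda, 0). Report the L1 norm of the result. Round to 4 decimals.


Soft-thresholding with lambda = 1.43:
prox(-2.7344) = sign(-2.7344)*max(|-2.7344| - 1.43, 0) = -1.3044
prox(5.1804) = sign(5.1804)*max(|5.1804| - 1.43, 0) = 3.7504
prox(x) = [-1.3044, 3.7504]
||prox(x)||_1 = 1.3044 + 3.7504 = 5.0548


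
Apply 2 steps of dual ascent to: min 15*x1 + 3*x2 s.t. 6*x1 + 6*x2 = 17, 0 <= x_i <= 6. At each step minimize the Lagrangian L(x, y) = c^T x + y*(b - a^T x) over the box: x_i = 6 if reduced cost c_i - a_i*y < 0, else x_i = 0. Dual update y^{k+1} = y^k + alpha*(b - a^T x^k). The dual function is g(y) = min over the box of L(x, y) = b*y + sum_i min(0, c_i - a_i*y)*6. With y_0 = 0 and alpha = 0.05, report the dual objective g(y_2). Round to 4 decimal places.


Dual ascent for LP: min 15*x1 + 3*x2, 6*x1 + 6*x2 = 17, 0 <= x_i <= 6
Step 1: y^k = 0.0, reduced costs: (15.0, 3.0)
  x^k = (0.0, 0.0), subgradient = b - a^T x = 17.0
  y^{k+1} = 0.0 + 0.05*17.0 = 0.85
Step 2: y^k = 0.85, reduced costs: (9.9, -2.1)
  x^k = (0.0, 6.0), subgradient = b - a^T x = -19.0
  y^{k+1} = 0.85 + 0.05*-19.0 = -0.1
Dual objective at y_2 = -0.1: reduced costs (15.6, 3.6), box minimizer x = (0.0, 0.0)
g(y_2) = b*y + (c1 - a1*y)*x1 + (c2 - a2*y)*x2 = 17*(-0.1) + 15.6*0.0 + 3.6*0.0 = -1.7 + 0.0 + 0.0 = -1.7


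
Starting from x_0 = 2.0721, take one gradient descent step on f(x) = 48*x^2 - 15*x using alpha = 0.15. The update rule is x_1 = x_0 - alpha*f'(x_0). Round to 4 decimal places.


We compute the gradient at x_0 and apply the update.
f'(x) = 96*x - 15
f'(2.0721) = 96*2.0721 - 15 = 183.9216
x_1 = 2.0721 - 0.15*183.9216 = -25.5161


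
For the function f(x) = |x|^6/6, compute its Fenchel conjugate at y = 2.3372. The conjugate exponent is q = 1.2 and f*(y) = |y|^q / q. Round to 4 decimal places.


The conjugate exponent q satisfies 1/p + 1/q = 1.
p = 6, so q = 6/(6 - 1) = 1.2
|y|^q = 2.3372^1.2 = 2.7697
f*(2.3372) = 2.7697 / 1.2 = 2.3081


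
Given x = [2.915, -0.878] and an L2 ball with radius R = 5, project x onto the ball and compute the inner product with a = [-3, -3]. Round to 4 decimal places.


Step 1: Compute ||x|| (intermediates to 6 decimals).
||x|| = sqrt(2.915^2 + (-0.878)^2) = 3.044357
Step 2: Project.
Since ||x|| <= R, proj = x (no scaling needed).
proj(x) = [2.915, -0.878]
Step 3: Dot product.
a^T * proj(x) = -3*2.915 - 3*(-0.878) = -6.111


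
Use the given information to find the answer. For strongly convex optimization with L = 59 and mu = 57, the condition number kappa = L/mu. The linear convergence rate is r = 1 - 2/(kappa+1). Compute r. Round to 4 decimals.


Step 1: Compute the condition number.
kappa = L/mu = 59/57 = 1.0351
Step 2: Compute the convergence rate.
r = 1 - 2/(kappa + 1) = 1 - 2*mu/(L + mu) = (L - mu)/(L + mu) = 2/116 = 0.0172


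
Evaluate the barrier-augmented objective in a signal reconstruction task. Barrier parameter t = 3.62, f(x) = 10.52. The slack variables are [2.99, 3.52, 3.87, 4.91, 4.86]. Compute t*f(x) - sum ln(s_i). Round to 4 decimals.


Step 1: Compute log-barrier.
ln values: [1.0953, 1.2585, 1.3533, 1.5913, 1.581]
phi = -(1.0953 + 1.2585 + 1.3533 + 1.5913 + 1.581) = -6.8793
Step 2: Compute augmented objective.
t*f(x) = 3.62*10.52 = 38.0824
Total = 38.0824 - 6.8793 = 31.2031


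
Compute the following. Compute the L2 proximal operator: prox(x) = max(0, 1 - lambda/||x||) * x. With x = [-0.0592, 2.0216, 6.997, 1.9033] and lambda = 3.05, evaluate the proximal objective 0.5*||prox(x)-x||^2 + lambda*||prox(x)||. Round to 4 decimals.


Step 1: Compute ||x||.
||x|| = 7.528
Step 2: Compute scaling factor.
scale = max(0, 1 - 3.05/7.528) = 0.5948
Step 3: prox(x) = [-0.0352, 1.2025, 4.1621, 1.1322]
||prox(x)|| = 4.478
Step 4: Proximal objective.
0.5*||prox-x||^2 = 4.6513
lambda*||prox|| = 13.6579
Total = 18.3092


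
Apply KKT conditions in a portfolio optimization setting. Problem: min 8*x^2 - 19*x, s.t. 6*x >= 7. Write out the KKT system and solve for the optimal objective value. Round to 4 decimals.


Step 1: Try lambda = 0 (constraint inactive).
Stationarity: 2*8*x - 19 = 0
x* = 19/(2*8) = 1.1875
Check constraint: 6*1.1875 = 7.125 >= 7 -- satisfied.
Step 2: Compute optimal value.
f(x*) = 8*1.1875^2 - 19*1.1875 = -11.2813


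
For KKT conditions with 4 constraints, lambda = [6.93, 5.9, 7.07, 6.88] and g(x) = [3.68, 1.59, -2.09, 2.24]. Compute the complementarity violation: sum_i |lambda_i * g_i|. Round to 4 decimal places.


KKT complementary slackness check:
lambda_1 * g_1 = 6.93 * 3.68 = 25.5024
lambda_2 * g_2 = 5.9 * 1.59 = 9.381
lambda_3 * g_3 = 7.07 * -2.09 = -14.7763
lambda_4 * g_4 = 6.88 * 2.24 = 15.4112
Total violation = 25.5024 + 9.381 + 14.7763 + 15.4112 = 65.0709


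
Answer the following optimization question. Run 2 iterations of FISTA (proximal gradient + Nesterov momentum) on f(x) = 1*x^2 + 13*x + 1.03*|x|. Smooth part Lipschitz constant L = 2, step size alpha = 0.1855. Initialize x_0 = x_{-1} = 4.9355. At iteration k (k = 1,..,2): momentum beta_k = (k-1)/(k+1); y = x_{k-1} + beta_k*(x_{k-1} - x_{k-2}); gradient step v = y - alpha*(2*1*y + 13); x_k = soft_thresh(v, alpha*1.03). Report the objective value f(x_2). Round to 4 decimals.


FISTA on f(x) = 1*x^2 + 13*x + 1.03*|x|
L = 2, alpha = 0.1855
Iteration 1: beta = 0.0, y = 4.9355 + 0.0*(4.9355 - 4.9355) = 4.9355
  grad(y) = 22.871, v = y - alpha*grad = 0.6929
  prox(v) = soft_thresh(0.6929, 0.1911) = 0.5019
Iteration 2: beta = 0.3333, y = 0.5019 + 0.3333*(0.5019 - 4.9355) = -0.976
  grad(y) = 11.048, v = y - alpha*grad = -3.0254
  prox(v) = soft_thresh(-3.0254, 0.1911) = -2.8343
f(x_2) = 1*(-2.8343)^2 + 13*(-2.8343) + 1.03*|-2.8343| = -25.8936


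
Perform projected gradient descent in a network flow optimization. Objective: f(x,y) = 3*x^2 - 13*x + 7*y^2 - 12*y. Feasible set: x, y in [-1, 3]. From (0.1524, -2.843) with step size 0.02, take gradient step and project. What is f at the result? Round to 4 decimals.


Step 1: Compute gradient at (0.1524, -2.843).
grad_x = 2*3*0.1524 - 13 = -12.0856
grad_y = 2*7*-2.843 - 12 = -51.802
Step 2: Gradient step.
x_raw = 0.1524 - 0.02*-12.0856 = 0.3941
y_raw = -2.843 - 0.02*-51.802 = -1.807
Step 3: Project onto [-1, 3].
x_proj = clip(0.3941) = 0.3941
y_proj = clip(-1.807) = -1.0
Step 4: Evaluate f.
f(0.3941, -1.0) = 14.3425


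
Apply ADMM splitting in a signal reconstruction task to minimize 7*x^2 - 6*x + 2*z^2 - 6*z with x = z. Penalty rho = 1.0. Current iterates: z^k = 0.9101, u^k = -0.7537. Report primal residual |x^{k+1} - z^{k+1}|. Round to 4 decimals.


ADMM iteration with rho = 1.0, z^k = 0.9101, u^k = -0.7537
Step 1: x-update.
Minimize 7*x^2 - 6*x + (1.0/2)*(x - 0.9101 - 0.7537)^2
FOC: (2*7 + 1.0)*x = 6 + 1.0*(0.9101 + 0.7537)
x^{k+1} = 0.5109
Step 2: z-update.
Minimize 2*z^2 - 6*z + (1.0/2)*(0.5109 - z - 0.7537)^2
FOC: (2*2 + 1.0)*z = 6 + 1.0*(0.5109 - 0.7537)
z^{k+1} = 1.1514
Step 3: u-update.
u^{k+1} = -0.7537 + 0.5109 - 1.1514 = -1.3942
Step 4: Primal residual = |0.5109 - 1.1514| = 0.6405


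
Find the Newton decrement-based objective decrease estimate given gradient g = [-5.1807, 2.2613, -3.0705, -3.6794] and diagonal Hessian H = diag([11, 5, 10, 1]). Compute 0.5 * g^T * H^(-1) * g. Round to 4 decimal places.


Step 1: H is diagonal, so H^(-1) * g = [-0.471, 0.4523, -0.3071, -3.6794].
Step 2: g^T H^(-1) g = sum_i g_i^2 / H_ii
  = (-5.1807)^2/11 + (2.2613)^2/5 + (-3.0705)^2/10 + (-3.6794)^2/1
  = 2.44 + 1.0227 + 0.9428 + 13.538 = 17.9434
Step 3: Objective decrease = 0.5 * g^T H^(-1) g = 8.9717


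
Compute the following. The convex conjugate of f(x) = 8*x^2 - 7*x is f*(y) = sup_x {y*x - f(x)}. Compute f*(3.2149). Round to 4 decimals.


f*(y) = sup_x {y*x - a*x^2 - b*x} = sup_x {(y-b)*x - a*x^2}
FOC: (y - b) - 2a*x = 0 => x* = (y - b)/(2a)
x* = (3.2149 + 7)/(2*8) = 0.6384
f*(3.2149) = (y-b)^2/(4a) = (3.2149 + 7)^2/(4*8)
= 104.3442/32 = 3.2608


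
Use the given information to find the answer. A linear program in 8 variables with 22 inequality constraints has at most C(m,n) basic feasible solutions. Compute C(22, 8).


Each vertex corresponds to some choice of n active constraints out of m, so the number of vertices is at most C(m, n) = m! / (n!(m-n)!).
m = 22, n = 8
Numerator: 22 * 21 * 20 * 19 * 18 * 17 * 16 * 15
Denominator: 8! = 40320
C(22, 8) = 319770


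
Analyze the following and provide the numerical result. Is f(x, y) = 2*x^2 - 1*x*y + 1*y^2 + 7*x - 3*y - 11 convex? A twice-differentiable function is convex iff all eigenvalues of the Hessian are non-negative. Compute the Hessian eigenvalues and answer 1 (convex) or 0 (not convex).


The Hessian of f(x,y) = 2*x^2 - 1*x*y + 1*y^2 + 7*x - 3*y - 11 is:
H = [[4, -1], [-1, 2]]
Trace = 4 + 2 = 6
Determinant = 4*2 - (-1)^2 = 7
Discriminant = (6)^2 - 4*7 = 8.0
Eigenvalues: lambda_1 = 1.5858, lambda_2 = 4.4142
The function is convex.

1


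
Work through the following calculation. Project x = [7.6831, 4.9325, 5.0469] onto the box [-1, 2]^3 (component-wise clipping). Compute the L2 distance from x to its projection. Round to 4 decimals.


Project each component onto [-1, 2].
clip(7.6831) = 2.0, clip(4.9325) = 2.0, clip(5.0469) = 2.0
Projection = [2.0, 2.0, 2.0]
Squared diffs: [32.2976, 8.5996, 9.2836]
Distance = sqrt(50.1808) = 7.0838


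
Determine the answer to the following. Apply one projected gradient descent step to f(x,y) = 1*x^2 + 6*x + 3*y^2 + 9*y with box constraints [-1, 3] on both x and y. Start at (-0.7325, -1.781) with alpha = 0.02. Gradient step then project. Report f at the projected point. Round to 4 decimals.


Step 1: Compute gradient at (-0.7325, -1.781).
grad_x = 2*1*-0.7325 + 6 = 4.535
grad_y = 2*3*-1.781 + 9 = -1.686
Step 2: Gradient step.
x_raw = -0.7325 - 0.02*4.535 = -0.8232
y_raw = -1.781 - 0.02*-1.686 = -1.7473
Step 3: Project onto [-1, 3].
x_proj = clip(-0.8232) = -0.8232
y_proj = clip(-1.7473) = -1.0
Step 4: Evaluate f.
f(-0.8232, -1.0) = -10.2615


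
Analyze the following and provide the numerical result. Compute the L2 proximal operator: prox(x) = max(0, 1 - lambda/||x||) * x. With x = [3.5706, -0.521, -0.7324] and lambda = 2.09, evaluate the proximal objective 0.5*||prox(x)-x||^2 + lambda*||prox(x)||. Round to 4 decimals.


Step 1: Compute ||x||.
||x|| = 3.682
Step 2: Compute scaling factor.
scale = max(0, 1 - 2.09/3.682) = 0.4324
Step 3: prox(x) = [1.5438, -0.2253, -0.3167]
||prox(x)|| = 1.592
Step 4: Proximal objective.
0.5*||prox-x||^2 = 2.1841
lambda*||prox|| = 3.3273
Total = 5.5113


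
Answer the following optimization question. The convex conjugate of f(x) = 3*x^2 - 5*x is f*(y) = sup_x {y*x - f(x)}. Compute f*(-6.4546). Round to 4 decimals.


f*(y) = sup_x {y*x - a*x^2 - b*x} = sup_x {(y-b)*x - a*x^2}
FOC: (y - b) - 2a*x = 0 => x* = (y - b)/(2a)
x* = (-6.4546 + 5)/(2*3) = -0.2424
f*(-6.4546) = (y-b)^2/(4a) = (-6.4546 + 5)^2/(4*3)
= 2.1159/12 = 0.1763


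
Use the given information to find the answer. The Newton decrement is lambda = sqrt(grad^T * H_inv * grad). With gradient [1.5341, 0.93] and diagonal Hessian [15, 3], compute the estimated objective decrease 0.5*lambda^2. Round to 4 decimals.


Step 1: H is diagonal, so H^(-1) * g = [0.1023, 0.31].
Step 2: g^T H^(-1) g = sum_i g_i^2 / H_ii
  = (1.5341)^2/15 + (0.93)^2/3
  = 0.1569 + 0.2883 = 0.4452
Step 3: Objective decrease = 0.5 * g^T H^(-1) g = 0.2226


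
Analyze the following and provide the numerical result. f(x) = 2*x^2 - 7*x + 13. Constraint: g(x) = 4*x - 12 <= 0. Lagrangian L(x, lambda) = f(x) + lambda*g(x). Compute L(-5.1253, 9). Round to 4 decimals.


Step 1: Evaluate f(x).
f(-5.1253) = 2*(-5.1253)^2 - 7*(-5.1253) + 13 = 101.4145
Step 2: Evaluate g(x).
g(-5.1253) = 4*-5.1253 - 12 = -32.5012
Step 3: Compute Lagrangian.
L = 101.4145 + 9*-32.5012 = -191.0963


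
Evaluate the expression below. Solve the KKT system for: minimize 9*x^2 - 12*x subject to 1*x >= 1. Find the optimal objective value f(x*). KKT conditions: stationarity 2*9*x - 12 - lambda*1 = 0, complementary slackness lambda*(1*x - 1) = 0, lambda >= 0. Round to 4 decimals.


Step 1: Try lambda = 0 (constraint inactive).
x_unc = 12/(2*9) = 0.6667
Check: 1*0.6667 = 0.6667 < 1 -- violated!
Step 2: Constraint must be active: 1*x = 1
x* = 1/1 = 1.0
lambda = (2*9*1.0 - 12)/1 = 6.0
Step 3: Compute optimal value.
f(x*) = 9*1.0^2 - 12*1.0 = -3.0


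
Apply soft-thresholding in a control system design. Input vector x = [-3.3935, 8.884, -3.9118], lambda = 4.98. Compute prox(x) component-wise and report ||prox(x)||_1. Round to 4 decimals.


Soft-thresholding with lambda = 4.98:
prox(-3.3935) = sign(-3.3935)*max(|-3.3935| - 4.98, 0) = 0.0
prox(8.884) = sign(8.884)*max(|8.884| - 4.98, 0) = 3.904
prox(-3.9118) = sign(-3.9118)*max(|-3.9118| - 4.98, 0) = 0.0
prox(x) = [0.0, 3.904, 0.0]
||prox(x)||_1 = 0.0 + 3.904 + 0.0 = 3.904


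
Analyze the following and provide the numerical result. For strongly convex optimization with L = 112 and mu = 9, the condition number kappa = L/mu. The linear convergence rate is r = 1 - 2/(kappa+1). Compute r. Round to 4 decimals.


Step 1: Compute the condition number.
kappa = L/mu = 112/9 = 12.4444
Step 2: Compute the convergence rate.
r = 1 - 2/(kappa + 1) = 1 - 2*mu/(L + mu) = (L - mu)/(L + mu) = 103/121 = 0.8512


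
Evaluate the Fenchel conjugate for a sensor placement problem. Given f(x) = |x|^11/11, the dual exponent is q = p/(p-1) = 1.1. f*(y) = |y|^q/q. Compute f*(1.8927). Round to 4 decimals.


The conjugate exponent q satisfies 1/p + 1/q = 1.
p = 11, so q = 11/(11 - 1) = 1.1
|y|^q = 1.8927^1.1 = 2.0174
f*(1.8927) = 2.0174 / 1.1 = 1.834


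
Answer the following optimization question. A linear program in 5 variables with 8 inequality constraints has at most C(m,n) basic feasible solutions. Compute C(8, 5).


Each vertex corresponds to some choice of n active constraints out of m, so the number of vertices is at most C(m, n) = m! / (n!(m-n)!).
m = 8, n = 5
Numerator: 8 * 7 * 6 * 5 * 4
Denominator: 5! = 120
C(8, 5) = 56


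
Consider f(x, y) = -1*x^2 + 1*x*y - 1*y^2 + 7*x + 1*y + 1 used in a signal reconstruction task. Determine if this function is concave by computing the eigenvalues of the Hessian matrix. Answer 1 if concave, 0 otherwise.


The Hessian of f(x,y) = -1*x^2 + 1*x*y - 1*y^2 + 7*x + 1*y + 1 is:
H = [[-2, 1], [1, -2]]
Trace = -2 - 2 = -4
Determinant = -2*-2 - (1)^2 = 3
Discriminant = (-4)^2 - 4*3 = 4.0
Eigenvalues: lambda_1 = -3.0, lambda_2 = -1.0
The function is concave.

1


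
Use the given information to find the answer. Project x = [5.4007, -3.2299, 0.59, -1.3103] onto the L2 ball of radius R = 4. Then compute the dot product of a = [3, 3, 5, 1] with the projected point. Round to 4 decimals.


Step 1: Compute ||x|| (intermediates to 6 decimals).
||x|| = sqrt(5.4007^2 + (-3.2299)^2 + 0.59^2 + (-1.3103)^2) = 6.454828
Step 2: Project.
Since ||x|| > R, scale = R/||x|| = 4/6.454828 = 0.619691, proj(x) = scale * x
proj(x) = [3.346765, -2.00154, 0.365618, -0.811981]
Step 3: Dot product.
a^T * proj(x) = 3*3.346765 + 3*(-2.00154) + 5*0.365618 + 1*(-0.811981) = 5.0518


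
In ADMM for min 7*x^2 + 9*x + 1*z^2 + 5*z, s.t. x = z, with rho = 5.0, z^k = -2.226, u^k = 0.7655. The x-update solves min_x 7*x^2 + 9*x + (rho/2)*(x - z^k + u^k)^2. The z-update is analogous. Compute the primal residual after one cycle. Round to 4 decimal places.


ADMM iteration with rho = 5.0, z^k = -2.226, u^k = 0.7655
Step 1: x-update.
Minimize 7*x^2 + 9*x + (5.0/2)*(x + 2.226 + 0.7655)^2
FOC: (2*7 + 5.0)*x = -9 + 5.0*(-2.226 - 0.7655)
x^{k+1} = -1.2609
Step 2: z-update.
Minimize 1*z^2 + 5*z + (5.0/2)*(-1.2609 - z + 0.7655)^2
FOC: (2*1 + 5.0)*z = -5 + 5.0*(-1.2609 + 0.7655)
z^{k+1} = -1.0682
Step 3: u-update.
u^{k+1} = 0.7655 - 1.2609 + 1.0682 = 0.5727
Step 4: Primal residual = |-1.2609 + 1.0682| = 0.1928


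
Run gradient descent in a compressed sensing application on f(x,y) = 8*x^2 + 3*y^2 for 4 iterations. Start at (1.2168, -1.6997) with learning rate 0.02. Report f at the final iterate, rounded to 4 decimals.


Gradient descent on f(x,y) = 8*x^2 + 3*y^2.
Starting point: (1.2168, -1.6997), alpha = 0.02
Step 1: grad_x = 2*8*1.2168 = 19.4688, grad_y = 2*3*-1.6997 = -10.1982
  x_1 = 1.2168 - 0.02*19.4688 = 0.8274
  y_1 = -1.6997 - 0.02*-10.1982 = -1.4957
Step 2: grad_x = 2*8*0.8274 = 13.2388, grad_y = 2*3*-1.4957 = -8.9744
  x_2 = 0.8274 - 0.02*13.2388 = 0.5626
  y_2 = -1.4957 - 0.02*-8.9744 = -1.3162
Step 3: grad_x = 2*8*0.5626 = 9.0024, grad_y = 2*3*-1.3162 = -7.8975
  x_3 = 0.5626 - 0.02*9.0024 = 0.3826
  y_3 = -1.3162 - 0.02*-7.8975 = -1.1583
Step 4: grad_x = 2*8*0.3826 = 6.1216, grad_y = 2*3*-1.1583 = -6.9498
  x_4 = 0.3826 - 0.02*6.1216 = 0.2602
  y_4 = -1.1583 - 0.02*-6.9498 = -1.0193
f(0.2602, -1.0193) = 8*0.2602^2 + 3*(-1.0193)^2 = 3.6584


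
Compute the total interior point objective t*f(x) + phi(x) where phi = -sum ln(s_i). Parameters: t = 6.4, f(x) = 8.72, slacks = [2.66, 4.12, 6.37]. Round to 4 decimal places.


Step 1: Compute log-barrier.
ln values: [0.9783, 1.4159, 1.8516]
phi = -(0.9783 + 1.4159 + 1.8516) = -4.2458
Step 2: Compute augmented objective.
t*f(x) = 6.4*8.72 = 55.808
Total = 55.808 - 4.2458 = 51.5622


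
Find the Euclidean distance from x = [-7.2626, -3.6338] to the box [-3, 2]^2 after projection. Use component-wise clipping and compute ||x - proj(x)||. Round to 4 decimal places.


Project each component onto [-3, 2].
clip(-7.2626) = -3.0, clip(-3.6338) = -3.0
Projection = [-3.0, -3.0]
Squared diffs: [18.1698, 0.4017]
Distance = sqrt(18.5715) = 4.3095


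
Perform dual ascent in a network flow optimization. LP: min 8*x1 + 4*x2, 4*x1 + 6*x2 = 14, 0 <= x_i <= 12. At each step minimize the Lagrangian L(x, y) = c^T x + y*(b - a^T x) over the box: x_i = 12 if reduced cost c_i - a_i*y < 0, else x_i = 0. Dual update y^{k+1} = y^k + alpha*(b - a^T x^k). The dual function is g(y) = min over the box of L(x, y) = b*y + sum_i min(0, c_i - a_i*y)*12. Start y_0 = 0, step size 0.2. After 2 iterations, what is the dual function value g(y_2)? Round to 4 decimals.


Dual ascent for LP: min 8*x1 + 4*x2, 4*x1 + 6*x2 = 14, 0 <= x_i <= 12
Step 1: y^k = 0.0, reduced costs: (8.0, 4.0)
  x^k = (0.0, 0.0), subgradient = b - a^T x = 14.0
  y^{k+1} = 0.0 + 0.2*14.0 = 2.8
Step 2: y^k = 2.8, reduced costs: (-3.2, -12.8)
  x^k = (12.0, 12.0), subgradient = b - a^T x = -106.0
  y^{k+1} = 2.8 + 0.2*-106.0 = -18.4
Dual objective at y_2 = -18.4: reduced costs (81.6, 114.4), box minimizer x = (0.0, 0.0)
g(y_2) = b*y + (c1 - a1*y)*x1 + (c2 - a2*y)*x2 = 14*(-18.4) + 81.6*0.0 + 114.4*0.0 = -257.6 + 0.0 + 0.0 = -257.6


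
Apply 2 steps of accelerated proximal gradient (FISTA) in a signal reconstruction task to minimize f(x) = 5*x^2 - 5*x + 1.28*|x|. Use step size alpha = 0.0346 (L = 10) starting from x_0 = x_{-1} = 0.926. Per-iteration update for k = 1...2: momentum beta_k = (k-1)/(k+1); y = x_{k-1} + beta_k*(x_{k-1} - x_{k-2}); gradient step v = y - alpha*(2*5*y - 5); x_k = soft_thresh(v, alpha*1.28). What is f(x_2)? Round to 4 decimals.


FISTA on f(x) = 5*x^2 - 5*x + 1.28*|x|
L = 10, alpha = 0.0346
Iteration 1: beta = 0.0, y = 0.926 + 0.0*(0.926 - 0.926) = 0.926
  grad(y) = 4.26, v = y - alpha*grad = 0.7786
  prox(v) = soft_thresh(0.7786, 0.0443) = 0.7343
Iteration 2: beta = 0.3333, y = 0.7343 + 0.3333*(0.7343 - 0.926) = 0.6704
  grad(y) = 1.7042, v = y - alpha*grad = 0.6115
  prox(v) = soft_thresh(0.6115, 0.0443) = 0.5672
f(x_2) = 5*0.5672^2 - 5*0.5672 + 1.28*|0.5672| = -0.5015


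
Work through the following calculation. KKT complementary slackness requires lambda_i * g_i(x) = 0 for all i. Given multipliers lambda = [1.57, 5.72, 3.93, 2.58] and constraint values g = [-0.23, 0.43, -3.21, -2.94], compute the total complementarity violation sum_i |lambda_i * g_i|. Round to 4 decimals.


KKT complementary slackness check:
lambda_1 * g_1 = 1.57 * -0.23 = -0.3611
lambda_2 * g_2 = 5.72 * 0.43 = 2.4596
lambda_3 * g_3 = 3.93 * -3.21 = -12.6153
lambda_4 * g_4 = 2.58 * -2.94 = -7.5852
Total violation = 0.3611 + 2.4596 + 12.6153 + 7.5852 = 23.0212


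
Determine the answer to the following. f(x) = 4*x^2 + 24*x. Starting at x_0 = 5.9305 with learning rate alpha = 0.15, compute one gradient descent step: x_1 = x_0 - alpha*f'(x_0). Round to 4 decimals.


We compute the gradient at x_0 and apply the update.
f'(x) = 8*x + 24
f'(5.9305) = 8*5.9305 + 24 = 71.444
x_1 = 5.9305 - 0.15*71.444 = -4.7861


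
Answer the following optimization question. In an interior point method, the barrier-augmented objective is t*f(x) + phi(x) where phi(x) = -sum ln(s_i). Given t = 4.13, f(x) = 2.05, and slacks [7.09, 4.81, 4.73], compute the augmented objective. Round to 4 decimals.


Step 1: Compute log-barrier.
ln values: [1.9587, 1.5707, 1.5539]
phi = -(1.9587 + 1.5707 + 1.5539) = -5.0833
Step 2: Compute augmented objective.
t*f(x) = 4.13*2.05 = 8.4665
Total = 8.4665 - 5.0833 = 3.3832


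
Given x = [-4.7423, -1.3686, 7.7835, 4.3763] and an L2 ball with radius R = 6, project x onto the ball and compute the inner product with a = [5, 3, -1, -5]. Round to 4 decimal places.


Step 1: Compute ||x|| (intermediates to 6 decimals).
||x|| = sqrt((-4.7423)^2 + (-1.3686)^2 + 7.7835^2 + 4.3763^2) = 10.202811
Step 2: Project.
Since ||x|| > R, scale = R/||x|| = 6/10.202811 = 0.588073, proj(x) = scale * x
proj(x) = [-2.788819, -0.804837, 4.577266, 2.573584]
Step 3: Dot product.
a^T * proj(x) = 5*(-2.788819) + 3*(-0.804837) - 1*4.577266 - 5*2.573584 = -33.8038


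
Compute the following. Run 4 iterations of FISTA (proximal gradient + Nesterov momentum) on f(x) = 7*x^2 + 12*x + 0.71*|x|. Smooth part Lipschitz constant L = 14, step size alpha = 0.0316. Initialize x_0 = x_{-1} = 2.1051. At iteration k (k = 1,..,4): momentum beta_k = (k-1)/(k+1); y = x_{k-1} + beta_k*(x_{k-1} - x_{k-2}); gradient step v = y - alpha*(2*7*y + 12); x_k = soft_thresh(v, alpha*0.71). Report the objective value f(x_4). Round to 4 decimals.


FISTA on f(x) = 7*x^2 + 12*x + 0.71*|x|
L = 14, alpha = 0.0316
Iteration 1: beta = 0.0, y = 2.1051 + 0.0*(2.1051 - 2.1051) = 2.1051
  grad(y) = 41.4714, v = y - alpha*grad = 0.7946
  prox(v) = soft_thresh(0.7946, 0.0224) = 0.7722
Iteration 2: beta = 0.3333, y = 0.7722 + 0.3333*(0.7722 - 2.1051) = 0.3279
  grad(y) = 16.59, v = y - alpha*grad = -0.1964
  prox(v) = soft_thresh(-0.1964, 0.0224) = -0.174
Iteration 3: beta = 0.5, y = -0.174 + 0.5*(-0.174 - 0.7722) = -0.647
  grad(y) = 2.9419, v = y - alpha*grad = -0.74
  prox(v) = soft_thresh(-0.74, 0.0224) = -0.7175
Iteration 4: beta = 0.6, y = -0.7175 + 0.6*(-0.7175 + 0.174) = -1.0437
  grad(y) = -2.6116, v = y - alpha*grad = -0.9612
  prox(v) = soft_thresh(-0.9612, 0.0224) = -0.9387
f(x_4) = 7*(-0.9387)^2 + 12*(-0.9387) + 0.71*|-0.9387| = -4.4298
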